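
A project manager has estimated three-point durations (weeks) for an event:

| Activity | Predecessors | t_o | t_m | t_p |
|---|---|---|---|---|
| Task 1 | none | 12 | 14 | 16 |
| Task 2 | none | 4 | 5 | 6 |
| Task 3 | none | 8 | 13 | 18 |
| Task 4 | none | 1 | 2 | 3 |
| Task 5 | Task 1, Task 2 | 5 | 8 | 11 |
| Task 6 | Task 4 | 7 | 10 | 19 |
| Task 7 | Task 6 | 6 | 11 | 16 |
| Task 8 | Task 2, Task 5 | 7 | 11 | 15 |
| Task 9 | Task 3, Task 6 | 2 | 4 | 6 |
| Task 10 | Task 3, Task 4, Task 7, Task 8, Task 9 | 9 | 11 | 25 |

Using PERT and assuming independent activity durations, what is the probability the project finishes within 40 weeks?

0.031

te_Task 1 = (12 + 4·14 + 16)/6 = 84/6 = 14; σ²_Task 1 = ((16−12)/6)² = 0.444
te_Task 2 = (4 + 4·5 + 6)/6 = 30/6 = 5; σ²_Task 2 = ((6−4)/6)² = 0.111
te_Task 3 = (8 + 4·13 + 18)/6 = 78/6 = 13; σ²_Task 3 = ((18−8)/6)² = 2.778
te_Task 4 = (1 + 4·2 + 3)/6 = 12/6 = 2; σ²_Task 4 = ((3−1)/6)² = 0.111
te_Task 5 = (5 + 4·8 + 11)/6 = 48/6 = 8; σ²_Task 5 = ((11−5)/6)² = 1.000
te_Task 6 = (7 + 4·10 + 19)/6 = 66/6 = 11; σ²_Task 6 = ((19−7)/6)² = 4.000
te_Task 7 = (6 + 4·11 + 16)/6 = 66/6 = 11; σ²_Task 7 = ((16−6)/6)² = 2.778
te_Task 8 = (7 + 4·11 + 15)/6 = 66/6 = 11; σ²_Task 8 = ((15−7)/6)² = 1.778
te_Task 9 = (2 + 4·4 + 6)/6 = 24/6 = 4; σ²_Task 9 = ((6−2)/6)² = 0.444
te_Task 10 = (9 + 4·11 + 25)/6 = 78/6 = 13; σ²_Task 10 = ((25−9)/6)² = 7.111

Forward pass:
ES_Task 1 = 0; EF_Task 1 = 14
ES_Task 2 = 0; EF_Task 2 = 5
ES_Task 3 = 0; EF_Task 3 = 13
ES_Task 4 = 0; EF_Task 4 = 2
ES_Task 5 = max(EF_Task 1=14, EF_Task 2=5) = 14; EF_Task 5 = 14+8 = 22
ES_Task 6 = 2; EF_Task 6 = 2+11 = 13
ES_Task 7 = 13; EF_Task 7 = 13+11 = 24
ES_Task 8 = max(EF_Task 2=5, EF_Task 5=22) = 22; EF_Task 8 = 22+11 = 33
ES_Task 9 = max(EF_Task 3=13, EF_Task 6=13) = 13; EF_Task 9 = 13+4 = 17
ES_Task 10 = max(EF_Task 3=13, EF_Task 4=2, EF_Task 7=24, EF_Task 8=33, EF_Task 9=17) = 33; EF_Task 10 = 33+13 = 46
Expected project duration μ = 46 weeks. Critical path: Task 1 → Task 5 → Task 8 → Task 10.

Variance along critical path = 0.444 + 1.000 + 1.778 + 7.111 = 10.333; σ = √10.333 = 3.215 weeks.
Z = (40 − 46) / 3.215 = -1.867
P(T ≤ 40) = Φ(-1.867) ≈ 0.031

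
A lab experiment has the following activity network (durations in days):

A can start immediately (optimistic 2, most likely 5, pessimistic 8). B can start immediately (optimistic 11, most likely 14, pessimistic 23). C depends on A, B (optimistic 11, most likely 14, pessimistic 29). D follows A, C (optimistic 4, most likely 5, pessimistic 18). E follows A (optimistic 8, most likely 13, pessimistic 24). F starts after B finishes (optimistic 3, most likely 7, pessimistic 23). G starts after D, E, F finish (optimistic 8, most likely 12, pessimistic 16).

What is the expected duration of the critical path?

50 days

te_A = (2 + 4·5 + 8)/6 = 30/6 = 5
te_B = (11 + 4·14 + 23)/6 = 90/6 = 15
te_C = (11 + 4·14 + 29)/6 = 96/6 = 16
te_D = (4 + 4·5 + 18)/6 = 42/6 = 7
te_E = (8 + 4·13 + 24)/6 = 84/6 = 14
te_F = (3 + 4·7 + 23)/6 = 54/6 = 9
te_G = (8 + 4·12 + 16)/6 = 72/6 = 12

Forward pass:
ES_A = 0; EF_A = 5
ES_B = 0; EF_B = 15
ES_C = max(EF_A=5, EF_B=15) = 15; EF_C = 15+16 = 31
ES_D = max(EF_A=5, EF_C=31) = 31; EF_D = 31+7 = 38
ES_E = 5; EF_E = 5+14 = 19
ES_F = 15; EF_F = 15+9 = 24
ES_G = max(EF_D=38, EF_E=19, EF_F=24) = 38; EF_G = 38+12 = 50
Expected project duration μ = 50 days. Critical path: B → C → D → G.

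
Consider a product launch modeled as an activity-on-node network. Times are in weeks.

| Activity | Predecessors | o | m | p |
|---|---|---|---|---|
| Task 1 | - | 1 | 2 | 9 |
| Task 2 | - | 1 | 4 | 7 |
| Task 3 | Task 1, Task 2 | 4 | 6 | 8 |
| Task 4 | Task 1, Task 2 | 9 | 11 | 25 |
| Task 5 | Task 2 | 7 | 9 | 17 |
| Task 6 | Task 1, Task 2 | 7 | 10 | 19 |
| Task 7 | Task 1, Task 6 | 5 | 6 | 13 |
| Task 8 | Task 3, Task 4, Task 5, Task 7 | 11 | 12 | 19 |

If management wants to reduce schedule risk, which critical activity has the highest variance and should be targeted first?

Task 6

te_Task 1 = (1 + 4·2 + 9)/6 = 18/6 = 3; σ²_Task 1 = ((9−1)/6)² = 1.778
te_Task 2 = (1 + 4·4 + 7)/6 = 24/6 = 4; σ²_Task 2 = ((7−1)/6)² = 1.000
te_Task 3 = (4 + 4·6 + 8)/6 = 36/6 = 6; σ²_Task 3 = ((8−4)/6)² = 0.444
te_Task 4 = (9 + 4·11 + 25)/6 = 78/6 = 13; σ²_Task 4 = ((25−9)/6)² = 7.111
te_Task 5 = (7 + 4·9 + 17)/6 = 60/6 = 10; σ²_Task 5 = ((17−7)/6)² = 2.778
te_Task 6 = (7 + 4·10 + 19)/6 = 66/6 = 11; σ²_Task 6 = ((19−7)/6)² = 4.000
te_Task 7 = (5 + 4·6 + 13)/6 = 42/6 = 7; σ²_Task 7 = ((13−5)/6)² = 1.778
te_Task 8 = (11 + 4·12 + 19)/6 = 78/6 = 13; σ²_Task 8 = ((19−11)/6)² = 1.778

Forward pass:
ES_Task 1 = 0; EF_Task 1 = 3
ES_Task 2 = 0; EF_Task 2 = 4
ES_Task 3 = max(EF_Task 1=3, EF_Task 2=4) = 4; EF_Task 3 = 4+6 = 10
ES_Task 4 = max(EF_Task 1=3, EF_Task 2=4) = 4; EF_Task 4 = 4+13 = 17
ES_Task 5 = 4; EF_Task 5 = 4+10 = 14
ES_Task 6 = max(EF_Task 1=3, EF_Task 2=4) = 4; EF_Task 6 = 4+11 = 15
ES_Task 7 = max(EF_Task 1=3, EF_Task 6=15) = 15; EF_Task 7 = 15+7 = 22
ES_Task 8 = max(EF_Task 3=10, EF_Task 4=17, EF_Task 5=14, EF_Task 7=22) = 22; EF_Task 8 = 22+13 = 35
Expected project duration μ = 35 weeks. Critical path: Task 2 → Task 6 → Task 7 → Task 8.

Variances on critical path: σ²_Task 2=1.000, σ²_Task 6=4.000, σ²_Task 7=1.778, σ²_Task 8=1.778.
Largest is σ²_Task 6 = 4.000.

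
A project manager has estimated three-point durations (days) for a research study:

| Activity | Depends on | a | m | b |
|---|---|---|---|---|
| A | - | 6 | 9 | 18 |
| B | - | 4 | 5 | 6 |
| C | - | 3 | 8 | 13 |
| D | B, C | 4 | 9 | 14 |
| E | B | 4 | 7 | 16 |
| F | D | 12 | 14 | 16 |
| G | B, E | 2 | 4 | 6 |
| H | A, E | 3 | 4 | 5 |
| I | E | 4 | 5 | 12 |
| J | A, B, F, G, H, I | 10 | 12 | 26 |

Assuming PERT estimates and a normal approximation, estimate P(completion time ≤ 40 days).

te_A = (6 + 4·9 + 18)/6 = 60/6 = 10; σ²_A = ((18−6)/6)² = 4.000
te_B = (4 + 4·5 + 6)/6 = 30/6 = 5; σ²_B = ((6−4)/6)² = 0.111
te_C = (3 + 4·8 + 13)/6 = 48/6 = 8; σ²_C = ((13−3)/6)² = 2.778
te_D = (4 + 4·9 + 14)/6 = 54/6 = 9; σ²_D = ((14−4)/6)² = 2.778
te_E = (4 + 4·7 + 16)/6 = 48/6 = 8; σ²_E = ((16−4)/6)² = 4.000
te_F = (12 + 4·14 + 16)/6 = 84/6 = 14; σ²_F = ((16−12)/6)² = 0.444
te_G = (2 + 4·4 + 6)/6 = 24/6 = 4; σ²_G = ((6−2)/6)² = 0.444
te_H = (3 + 4·4 + 5)/6 = 24/6 = 4; σ²_H = ((5−3)/6)² = 0.111
te_I = (4 + 4·5 + 12)/6 = 36/6 = 6; σ²_I = ((12−4)/6)² = 1.778
te_J = (10 + 4·12 + 26)/6 = 84/6 = 14; σ²_J = ((26−10)/6)² = 7.111

Forward pass:
ES_A = 0; EF_A = 10
ES_B = 0; EF_B = 5
ES_C = 0; EF_C = 8
ES_D = max(EF_B=5, EF_C=8) = 8; EF_D = 8+9 = 17
ES_E = 5; EF_E = 5+8 = 13
ES_F = 17; EF_F = 17+14 = 31
ES_G = max(EF_B=5, EF_E=13) = 13; EF_G = 13+4 = 17
ES_H = max(EF_A=10, EF_E=13) = 13; EF_H = 13+4 = 17
ES_I = 13; EF_I = 13+6 = 19
ES_J = max(EF_A=10, EF_B=5, EF_F=31, EF_G=17, EF_H=17, EF_I=19) = 31; EF_J = 31+14 = 45
Expected project duration μ = 45 days. Critical path: C → D → F → J.

Variance along critical path = 2.778 + 2.778 + 0.444 + 7.111 = 13.111; σ = √13.111 = 3.621 days.
Z = (40 − 45) / 3.621 = -1.381
P(T ≤ 40) = Φ(-1.381) ≈ 0.084

0.084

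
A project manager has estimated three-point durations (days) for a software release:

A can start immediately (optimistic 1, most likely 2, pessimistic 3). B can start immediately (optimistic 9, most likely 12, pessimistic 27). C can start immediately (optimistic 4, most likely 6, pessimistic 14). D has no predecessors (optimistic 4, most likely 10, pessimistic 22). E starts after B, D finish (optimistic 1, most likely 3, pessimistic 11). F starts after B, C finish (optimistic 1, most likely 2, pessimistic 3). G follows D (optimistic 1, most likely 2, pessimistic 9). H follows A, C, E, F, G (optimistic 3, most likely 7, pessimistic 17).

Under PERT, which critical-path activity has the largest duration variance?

te_A = (1 + 4·2 + 3)/6 = 12/6 = 2; σ²_A = ((3−1)/6)² = 0.111
te_B = (9 + 4·12 + 27)/6 = 84/6 = 14; σ²_B = ((27−9)/6)² = 9.000
te_C = (4 + 4·6 + 14)/6 = 42/6 = 7; σ²_C = ((14−4)/6)² = 2.778
te_D = (4 + 4·10 + 22)/6 = 66/6 = 11; σ²_D = ((22−4)/6)² = 9.000
te_E = (1 + 4·3 + 11)/6 = 24/6 = 4; σ²_E = ((11−1)/6)² = 2.778
te_F = (1 + 4·2 + 3)/6 = 12/6 = 2; σ²_F = ((3−1)/6)² = 0.111
te_G = (1 + 4·2 + 9)/6 = 18/6 = 3; σ²_G = ((9−1)/6)² = 1.778
te_H = (3 + 4·7 + 17)/6 = 48/6 = 8; σ²_H = ((17−3)/6)² = 5.444

Forward pass:
ES_A = 0; EF_A = 2
ES_B = 0; EF_B = 14
ES_C = 0; EF_C = 7
ES_D = 0; EF_D = 11
ES_E = max(EF_B=14, EF_D=11) = 14; EF_E = 14+4 = 18
ES_F = max(EF_B=14, EF_C=7) = 14; EF_F = 14+2 = 16
ES_G = 11; EF_G = 11+3 = 14
ES_H = max(EF_A=2, EF_C=7, EF_E=18, EF_F=16, EF_G=14) = 18; EF_H = 18+8 = 26
Expected project duration μ = 26 days. Critical path: B → E → H.

Variances on critical path: σ²_B=9.000, σ²_E=2.778, σ²_H=5.444.
Largest is σ²_B = 9.000.

B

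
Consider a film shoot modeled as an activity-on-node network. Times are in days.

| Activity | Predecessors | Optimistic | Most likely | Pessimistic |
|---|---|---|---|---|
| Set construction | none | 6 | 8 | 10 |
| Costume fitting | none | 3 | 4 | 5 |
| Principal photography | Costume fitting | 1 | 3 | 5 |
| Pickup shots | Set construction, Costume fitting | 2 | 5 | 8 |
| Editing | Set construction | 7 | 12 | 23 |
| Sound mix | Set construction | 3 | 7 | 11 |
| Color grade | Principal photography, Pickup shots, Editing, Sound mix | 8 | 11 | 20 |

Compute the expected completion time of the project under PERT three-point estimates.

te_Set construction = (6 + 4·8 + 10)/6 = 48/6 = 8
te_Costume fitting = (3 + 4·4 + 5)/6 = 24/6 = 4
te_Principal photography = (1 + 4·3 + 5)/6 = 18/6 = 3
te_Pickup shots = (2 + 4·5 + 8)/6 = 30/6 = 5
te_Editing = (7 + 4·12 + 23)/6 = 78/6 = 13
te_Sound mix = (3 + 4·7 + 11)/6 = 42/6 = 7
te_Color grade = (8 + 4·11 + 20)/6 = 72/6 = 12

Forward pass:
ES_Set construction = 0; EF_Set construction = 8
ES_Costume fitting = 0; EF_Costume fitting = 4
ES_Principal photography = 4; EF_Principal photography = 4+3 = 7
ES_Pickup shots = max(EF_Set construction=8, EF_Costume fitting=4) = 8; EF_Pickup shots = 8+5 = 13
ES_Editing = 8; EF_Editing = 8+13 = 21
ES_Sound mix = 8; EF_Sound mix = 8+7 = 15
ES_Color grade = max(EF_Principal photography=7, EF_Pickup shots=13, EF_Editing=21, EF_Sound mix=15) = 21; EF_Color grade = 21+12 = 33
Expected project duration μ = 33 days. Critical path: Set construction → Editing → Color grade.

33 days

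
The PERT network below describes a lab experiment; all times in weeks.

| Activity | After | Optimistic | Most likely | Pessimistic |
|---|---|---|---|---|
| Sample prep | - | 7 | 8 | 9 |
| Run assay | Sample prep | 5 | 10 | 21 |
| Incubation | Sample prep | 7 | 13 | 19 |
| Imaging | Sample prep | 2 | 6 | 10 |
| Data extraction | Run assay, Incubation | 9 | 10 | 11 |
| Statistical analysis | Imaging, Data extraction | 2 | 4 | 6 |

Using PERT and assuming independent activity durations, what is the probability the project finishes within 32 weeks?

te_Sample prep = (7 + 4·8 + 9)/6 = 48/6 = 8; σ²_Sample prep = ((9−7)/6)² = 0.111
te_Run assay = (5 + 4·10 + 21)/6 = 66/6 = 11; σ²_Run assay = ((21−5)/6)² = 7.111
te_Incubation = (7 + 4·13 + 19)/6 = 78/6 = 13; σ²_Incubation = ((19−7)/6)² = 4.000
te_Imaging = (2 + 4·6 + 10)/6 = 36/6 = 6; σ²_Imaging = ((10−2)/6)² = 1.778
te_Data extraction = (9 + 4·10 + 11)/6 = 60/6 = 10; σ²_Data extraction = ((11−9)/6)² = 0.111
te_Statistical analysis = (2 + 4·4 + 6)/6 = 24/6 = 4; σ²_Statistical analysis = ((6−2)/6)² = 0.444

Forward pass:
ES_Sample prep = 0; EF_Sample prep = 8
ES_Run assay = 8; EF_Run assay = 8+11 = 19
ES_Incubation = 8; EF_Incubation = 8+13 = 21
ES_Imaging = 8; EF_Imaging = 8+6 = 14
ES_Data extraction = max(EF_Run assay=19, EF_Incubation=21) = 21; EF_Data extraction = 21+10 = 31
ES_Statistical analysis = max(EF_Imaging=14, EF_Data extraction=31) = 31; EF_Statistical analysis = 31+4 = 35
Expected project duration μ = 35 weeks. Critical path: Sample prep → Incubation → Data extraction → Statistical analysis.

Variance along critical path = 0.111 + 4.000 + 0.111 + 0.444 = 4.667; σ = √4.667 = 2.160 weeks.
Z = (32 − 35) / 2.160 = -1.389
P(T ≤ 32) = Φ(-1.389) ≈ 0.082

0.082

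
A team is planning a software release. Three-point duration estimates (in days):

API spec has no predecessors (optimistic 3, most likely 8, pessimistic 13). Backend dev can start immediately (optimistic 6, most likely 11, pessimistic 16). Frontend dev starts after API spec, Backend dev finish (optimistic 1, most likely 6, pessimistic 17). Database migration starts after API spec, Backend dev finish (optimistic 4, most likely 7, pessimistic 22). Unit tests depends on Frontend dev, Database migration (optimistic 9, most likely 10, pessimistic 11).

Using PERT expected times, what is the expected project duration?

30 days

te_API spec = (3 + 4·8 + 13)/6 = 48/6 = 8
te_Backend dev = (6 + 4·11 + 16)/6 = 66/6 = 11
te_Frontend dev = (1 + 4·6 + 17)/6 = 42/6 = 7
te_Database migration = (4 + 4·7 + 22)/6 = 54/6 = 9
te_Unit tests = (9 + 4·10 + 11)/6 = 60/6 = 10

Forward pass:
ES_API spec = 0; EF_API spec = 8
ES_Backend dev = 0; EF_Backend dev = 11
ES_Frontend dev = max(EF_API spec=8, EF_Backend dev=11) = 11; EF_Frontend dev = 11+7 = 18
ES_Database migration = max(EF_API spec=8, EF_Backend dev=11) = 11; EF_Database migration = 11+9 = 20
ES_Unit tests = max(EF_Frontend dev=18, EF_Database migration=20) = 20; EF_Unit tests = 20+10 = 30
Expected project duration μ = 30 days. Critical path: Backend dev → Database migration → Unit tests.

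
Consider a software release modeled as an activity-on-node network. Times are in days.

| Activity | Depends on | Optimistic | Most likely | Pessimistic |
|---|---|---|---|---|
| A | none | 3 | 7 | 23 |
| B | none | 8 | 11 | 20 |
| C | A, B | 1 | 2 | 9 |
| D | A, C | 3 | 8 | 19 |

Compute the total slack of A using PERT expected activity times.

te_A = (3 + 4·7 + 23)/6 = 54/6 = 9
te_B = (8 + 4·11 + 20)/6 = 72/6 = 12
te_C = (1 + 4·2 + 9)/6 = 18/6 = 3
te_D = (3 + 4·8 + 19)/6 = 54/6 = 9

Forward pass:
ES_A = 0; EF_A = 9
ES_B = 0; EF_B = 12
ES_C = max(EF_A=9, EF_B=12) = 12; EF_C = 12+3 = 15
ES_D = max(EF_A=9, EF_C=15) = 15; EF_D = 15+9 = 24
Expected project duration μ = 24 days. Critical path: B → C → D.

Backward pass:
LF_D = 24; LS_D = 24−9 = 15
LF_C = LS_D = 15; LS_C = 15−3 = 12
LF_B = LS_C = 12; LS_B = 12−12 = 0
LF_A = min(LS_C=12, LS_D=15) = 12; LS_A = 12−9 = 3
Slack_A = LS_A − ES_A = 3 − 0 = 3

3 days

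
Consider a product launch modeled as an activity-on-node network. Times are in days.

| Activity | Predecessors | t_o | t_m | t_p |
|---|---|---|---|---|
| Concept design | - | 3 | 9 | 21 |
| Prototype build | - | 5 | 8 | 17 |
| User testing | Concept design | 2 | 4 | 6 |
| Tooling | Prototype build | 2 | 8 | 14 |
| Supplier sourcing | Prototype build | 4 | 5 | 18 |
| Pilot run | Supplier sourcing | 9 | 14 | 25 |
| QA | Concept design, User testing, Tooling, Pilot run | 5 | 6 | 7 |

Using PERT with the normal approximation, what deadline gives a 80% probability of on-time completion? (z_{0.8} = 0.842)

40.4 days

te_Concept design = (3 + 4·9 + 21)/6 = 60/6 = 10; σ²_Concept design = ((21−3)/6)² = 9.000
te_Prototype build = (5 + 4·8 + 17)/6 = 54/6 = 9; σ²_Prototype build = ((17−5)/6)² = 4.000
te_User testing = (2 + 4·4 + 6)/6 = 24/6 = 4; σ²_User testing = ((6−2)/6)² = 0.444
te_Tooling = (2 + 4·8 + 14)/6 = 48/6 = 8; σ²_Tooling = ((14−2)/6)² = 4.000
te_Supplier sourcing = (4 + 4·5 + 18)/6 = 42/6 = 7; σ²_Supplier sourcing = ((18−4)/6)² = 5.444
te_Pilot run = (9 + 4·14 + 25)/6 = 90/6 = 15; σ²_Pilot run = ((25−9)/6)² = 7.111
te_QA = (5 + 4·6 + 7)/6 = 36/6 = 6; σ²_QA = ((7−5)/6)² = 0.111

Forward pass:
ES_Concept design = 0; EF_Concept design = 10
ES_Prototype build = 0; EF_Prototype build = 9
ES_User testing = 10; EF_User testing = 10+4 = 14
ES_Tooling = 9; EF_Tooling = 9+8 = 17
ES_Supplier sourcing = 9; EF_Supplier sourcing = 9+7 = 16
ES_Pilot run = 16; EF_Pilot run = 16+15 = 31
ES_QA = max(EF_Concept design=10, EF_User testing=14, EF_Tooling=17, EF_Pilot run=31) = 31; EF_QA = 31+6 = 37
Expected project duration μ = 37 days. Critical path: Prototype build → Supplier sourcing → Pilot run → QA.

Variance along critical path = 4.000 + 5.444 + 7.111 + 0.111 = 16.667; σ = 4.082 days.
D = μ + z·σ = 37 + 0.842·4.082 = 40.4 days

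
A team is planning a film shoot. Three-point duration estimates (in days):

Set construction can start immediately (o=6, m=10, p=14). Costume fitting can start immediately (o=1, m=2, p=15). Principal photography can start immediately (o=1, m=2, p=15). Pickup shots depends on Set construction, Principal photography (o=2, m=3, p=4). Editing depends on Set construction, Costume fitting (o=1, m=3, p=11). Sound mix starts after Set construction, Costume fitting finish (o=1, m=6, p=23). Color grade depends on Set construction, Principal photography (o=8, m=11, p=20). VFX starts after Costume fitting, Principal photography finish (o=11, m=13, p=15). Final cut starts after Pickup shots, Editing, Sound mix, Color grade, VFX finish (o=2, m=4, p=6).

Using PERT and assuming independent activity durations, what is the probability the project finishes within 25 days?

te_Set construction = (6 + 4·10 + 14)/6 = 60/6 = 10; σ²_Set construction = ((14−6)/6)² = 1.778
te_Costume fitting = (1 + 4·2 + 15)/6 = 24/6 = 4; σ²_Costume fitting = ((15−1)/6)² = 5.444
te_Principal photography = (1 + 4·2 + 15)/6 = 24/6 = 4; σ²_Principal photography = ((15−1)/6)² = 5.444
te_Pickup shots = (2 + 4·3 + 4)/6 = 18/6 = 3; σ²_Pickup shots = ((4−2)/6)² = 0.111
te_Editing = (1 + 4·3 + 11)/6 = 24/6 = 4; σ²_Editing = ((11−1)/6)² = 2.778
te_Sound mix = (1 + 4·6 + 23)/6 = 48/6 = 8; σ²_Sound mix = ((23−1)/6)² = 13.444
te_Color grade = (8 + 4·11 + 20)/6 = 72/6 = 12; σ²_Color grade = ((20−8)/6)² = 4.000
te_VFX = (11 + 4·13 + 15)/6 = 78/6 = 13; σ²_VFX = ((15−11)/6)² = 0.444
te_Final cut = (2 + 4·4 + 6)/6 = 24/6 = 4; σ²_Final cut = ((6−2)/6)² = 0.444

Forward pass:
ES_Set construction = 0; EF_Set construction = 10
ES_Costume fitting = 0; EF_Costume fitting = 4
ES_Principal photography = 0; EF_Principal photography = 4
ES_Pickup shots = max(EF_Set construction=10, EF_Principal photography=4) = 10; EF_Pickup shots = 10+3 = 13
ES_Editing = max(EF_Set construction=10, EF_Costume fitting=4) = 10; EF_Editing = 10+4 = 14
ES_Sound mix = max(EF_Set construction=10, EF_Costume fitting=4) = 10; EF_Sound mix = 10+8 = 18
ES_Color grade = max(EF_Set construction=10, EF_Principal photography=4) = 10; EF_Color grade = 10+12 = 22
ES_VFX = max(EF_Costume fitting=4, EF_Principal photography=4) = 4; EF_VFX = 4+13 = 17
ES_Final cut = max(EF_Pickup shots=13, EF_Editing=14, EF_Sound mix=18, EF_Color grade=22, EF_VFX=17) = 22; EF_Final cut = 22+4 = 26
Expected project duration μ = 26 days. Critical path: Set construction → Color grade → Final cut.

Variance along critical path = 1.778 + 4.000 + 0.444 = 6.222; σ = √6.222 = 2.494 days.
Z = (25 − 26) / 2.494 = -0.401
P(T ≤ 25) = Φ(-0.401) ≈ 0.344

0.344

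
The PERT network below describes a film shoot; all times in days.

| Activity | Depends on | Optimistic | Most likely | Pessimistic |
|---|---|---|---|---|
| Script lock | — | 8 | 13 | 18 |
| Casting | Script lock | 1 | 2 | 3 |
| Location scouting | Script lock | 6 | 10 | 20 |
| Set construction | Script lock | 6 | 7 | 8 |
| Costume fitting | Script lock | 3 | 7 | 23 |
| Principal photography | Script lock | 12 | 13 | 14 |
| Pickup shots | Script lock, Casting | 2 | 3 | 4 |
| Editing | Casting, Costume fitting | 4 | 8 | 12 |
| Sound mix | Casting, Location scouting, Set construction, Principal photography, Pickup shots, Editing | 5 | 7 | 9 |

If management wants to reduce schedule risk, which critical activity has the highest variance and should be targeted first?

Costume fitting

te_Script lock = (8 + 4·13 + 18)/6 = 78/6 = 13; σ²_Script lock = ((18−8)/6)² = 2.778
te_Casting = (1 + 4·2 + 3)/6 = 12/6 = 2; σ²_Casting = ((3−1)/6)² = 0.111
te_Location scouting = (6 + 4·10 + 20)/6 = 66/6 = 11; σ²_Location scouting = ((20−6)/6)² = 5.444
te_Set construction = (6 + 4·7 + 8)/6 = 42/6 = 7; σ²_Set construction = ((8−6)/6)² = 0.111
te_Costume fitting = (3 + 4·7 + 23)/6 = 54/6 = 9; σ²_Costume fitting = ((23−3)/6)² = 11.111
te_Principal photography = (12 + 4·13 + 14)/6 = 78/6 = 13; σ²_Principal photography = ((14−12)/6)² = 0.111
te_Pickup shots = (2 + 4·3 + 4)/6 = 18/6 = 3; σ²_Pickup shots = ((4−2)/6)² = 0.111
te_Editing = (4 + 4·8 + 12)/6 = 48/6 = 8; σ²_Editing = ((12−4)/6)² = 1.778
te_Sound mix = (5 + 4·7 + 9)/6 = 42/6 = 7; σ²_Sound mix = ((9−5)/6)² = 0.444

Forward pass:
ES_Script lock = 0; EF_Script lock = 13
ES_Casting = 13; EF_Casting = 13+2 = 15
ES_Location scouting = 13; EF_Location scouting = 13+11 = 24
ES_Set construction = 13; EF_Set construction = 13+7 = 20
ES_Costume fitting = 13; EF_Costume fitting = 13+9 = 22
ES_Principal photography = 13; EF_Principal photography = 13+13 = 26
ES_Pickup shots = max(EF_Script lock=13, EF_Casting=15) = 15; EF_Pickup shots = 15+3 = 18
ES_Editing = max(EF_Casting=15, EF_Costume fitting=22) = 22; EF_Editing = 22+8 = 30
ES_Sound mix = max(EF_Casting=15, EF_Location scouting=24, EF_Set construction=20, EF_Principal photography=26, EF_Pickup shots=18, EF_Editing=30) = 30; EF_Sound mix = 30+7 = 37
Expected project duration μ = 37 days. Critical path: Script lock → Costume fitting → Editing → Sound mix.

Variances on critical path: σ²_Script lock=2.778, σ²_Costume fitting=11.111, σ²_Editing=1.778, σ²_Sound mix=0.444.
Largest is σ²_Costume fitting = 11.111.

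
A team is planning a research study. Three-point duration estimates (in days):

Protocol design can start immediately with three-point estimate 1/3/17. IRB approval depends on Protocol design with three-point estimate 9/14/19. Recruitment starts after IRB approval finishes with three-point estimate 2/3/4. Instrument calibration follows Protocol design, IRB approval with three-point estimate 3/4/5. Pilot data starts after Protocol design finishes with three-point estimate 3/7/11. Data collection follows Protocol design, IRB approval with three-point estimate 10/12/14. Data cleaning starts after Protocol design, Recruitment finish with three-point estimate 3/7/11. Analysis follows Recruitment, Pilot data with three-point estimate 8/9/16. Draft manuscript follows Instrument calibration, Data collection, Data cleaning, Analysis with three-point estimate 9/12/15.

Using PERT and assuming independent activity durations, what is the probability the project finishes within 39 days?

te_Protocol design = (1 + 4·3 + 17)/6 = 30/6 = 5; σ²_Protocol design = ((17−1)/6)² = 7.111
te_IRB approval = (9 + 4·14 + 19)/6 = 84/6 = 14; σ²_IRB approval = ((19−9)/6)² = 2.778
te_Recruitment = (2 + 4·3 + 4)/6 = 18/6 = 3; σ²_Recruitment = ((4−2)/6)² = 0.111
te_Instrument calibration = (3 + 4·4 + 5)/6 = 24/6 = 4; σ²_Instrument calibration = ((5−3)/6)² = 0.111
te_Pilot data = (3 + 4·7 + 11)/6 = 42/6 = 7; σ²_Pilot data = ((11−3)/6)² = 1.778
te_Data collection = (10 + 4·12 + 14)/6 = 72/6 = 12; σ²_Data collection = ((14−10)/6)² = 0.444
te_Data cleaning = (3 + 4·7 + 11)/6 = 42/6 = 7; σ²_Data cleaning = ((11−3)/6)² = 1.778
te_Analysis = (8 + 4·9 + 16)/6 = 60/6 = 10; σ²_Analysis = ((16−8)/6)² = 1.778
te_Draft manuscript = (9 + 4·12 + 15)/6 = 72/6 = 12; σ²_Draft manuscript = ((15−9)/6)² = 1.000

Forward pass:
ES_Protocol design = 0; EF_Protocol design = 5
ES_IRB approval = 5; EF_IRB approval = 5+14 = 19
ES_Recruitment = 19; EF_Recruitment = 19+3 = 22
ES_Instrument calibration = max(EF_Protocol design=5, EF_IRB approval=19) = 19; EF_Instrument calibration = 19+4 = 23
ES_Pilot data = 5; EF_Pilot data = 5+7 = 12
ES_Data collection = max(EF_Protocol design=5, EF_IRB approval=19) = 19; EF_Data collection = 19+12 = 31
ES_Data cleaning = max(EF_Protocol design=5, EF_Recruitment=22) = 22; EF_Data cleaning = 22+7 = 29
ES_Analysis = max(EF_Recruitment=22, EF_Pilot data=12) = 22; EF_Analysis = 22+10 = 32
ES_Draft manuscript = max(EF_Instrument calibration=23, EF_Data collection=31, EF_Data cleaning=29, EF_Analysis=32) = 32; EF_Draft manuscript = 32+12 = 44
Expected project duration μ = 44 days. Critical path: Protocol design → IRB approval → Recruitment → Analysis → Draft manuscript.

Variance along critical path = 7.111 + 2.778 + 0.111 + 1.778 + 1.000 = 12.778; σ = √12.778 = 3.575 days.
Z = (39 − 44) / 3.575 = -1.399
P(T ≤ 39) = Φ(-1.399) ≈ 0.081

0.081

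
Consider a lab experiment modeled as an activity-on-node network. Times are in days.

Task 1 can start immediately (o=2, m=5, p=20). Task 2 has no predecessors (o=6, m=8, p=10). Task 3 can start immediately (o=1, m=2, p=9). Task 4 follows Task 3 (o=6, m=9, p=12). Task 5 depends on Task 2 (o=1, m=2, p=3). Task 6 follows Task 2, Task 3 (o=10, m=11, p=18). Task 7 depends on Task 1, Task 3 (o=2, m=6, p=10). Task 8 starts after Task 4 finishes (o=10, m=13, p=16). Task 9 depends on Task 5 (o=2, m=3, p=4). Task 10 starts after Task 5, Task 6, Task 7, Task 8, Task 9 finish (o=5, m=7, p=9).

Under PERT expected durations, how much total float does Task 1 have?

12 days

te_Task 1 = (2 + 4·5 + 20)/6 = 42/6 = 7
te_Task 2 = (6 + 4·8 + 10)/6 = 48/6 = 8
te_Task 3 = (1 + 4·2 + 9)/6 = 18/6 = 3
te_Task 4 = (6 + 4·9 + 12)/6 = 54/6 = 9
te_Task 5 = (1 + 4·2 + 3)/6 = 12/6 = 2
te_Task 6 = (10 + 4·11 + 18)/6 = 72/6 = 12
te_Task 7 = (2 + 4·6 + 10)/6 = 36/6 = 6
te_Task 8 = (10 + 4·13 + 16)/6 = 78/6 = 13
te_Task 9 = (2 + 4·3 + 4)/6 = 18/6 = 3
te_Task 10 = (5 + 4·7 + 9)/6 = 42/6 = 7

Forward pass:
ES_Task 1 = 0; EF_Task 1 = 7
ES_Task 2 = 0; EF_Task 2 = 8
ES_Task 3 = 0; EF_Task 3 = 3
ES_Task 4 = 3; EF_Task 4 = 3+9 = 12
ES_Task 5 = 8; EF_Task 5 = 8+2 = 10
ES_Task 6 = max(EF_Task 2=8, EF_Task 3=3) = 8; EF_Task 6 = 8+12 = 20
ES_Task 7 = max(EF_Task 1=7, EF_Task 3=3) = 7; EF_Task 7 = 7+6 = 13
ES_Task 8 = 12; EF_Task 8 = 12+13 = 25
ES_Task 9 = 10; EF_Task 9 = 10+3 = 13
ES_Task 10 = max(EF_Task 5=10, EF_Task 6=20, EF_Task 7=13, EF_Task 8=25, EF_Task 9=13) = 25; EF_Task 10 = 25+7 = 32
Expected project duration μ = 32 days. Critical path: Task 3 → Task 4 → Task 8 → Task 10.

Backward pass:
LF_Task 10 = 32; LS_Task 10 = 32−7 = 25
LF_Task 9 = LS_Task 10 = 25; LS_Task 9 = 25−3 = 22
LF_Task 8 = LS_Task 10 = 25; LS_Task 8 = 25−13 = 12
LF_Task 7 = LS_Task 10 = 25; LS_Task 7 = 25−6 = 19
LF_Task 6 = LS_Task 10 = 25; LS_Task 6 = 25−12 = 13
LF_Task 5 = min(LS_Task 9=22, LS_Task 10=25) = 22; LS_Task 5 = 22−2 = 20
LF_Task 4 = LS_Task 8 = 12; LS_Task 4 = 12−9 = 3
LF_Task 3 = min(LS_Task 4=3, LS_Task 6=13, LS_Task 7=19) = 3; LS_Task 3 = 3−3 = 0
LF_Task 2 = min(LS_Task 5=20, LS_Task 6=13) = 13; LS_Task 2 = 13−8 = 5
LF_Task 1 = LS_Task 7 = 19; LS_Task 1 = 19−7 = 12
Slack_Task 1 = LS_Task 1 − ES_Task 1 = 12 − 0 = 12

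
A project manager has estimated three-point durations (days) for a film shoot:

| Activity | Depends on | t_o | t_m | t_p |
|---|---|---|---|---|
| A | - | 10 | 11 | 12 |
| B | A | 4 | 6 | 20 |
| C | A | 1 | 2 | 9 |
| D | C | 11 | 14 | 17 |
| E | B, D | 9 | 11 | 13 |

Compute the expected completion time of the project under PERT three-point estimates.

39 days

te_A = (10 + 4·11 + 12)/6 = 66/6 = 11
te_B = (4 + 4·6 + 20)/6 = 48/6 = 8
te_C = (1 + 4·2 + 9)/6 = 18/6 = 3
te_D = (11 + 4·14 + 17)/6 = 84/6 = 14
te_E = (9 + 4·11 + 13)/6 = 66/6 = 11

Forward pass:
ES_A = 0; EF_A = 11
ES_B = 11; EF_B = 11+8 = 19
ES_C = 11; EF_C = 11+3 = 14
ES_D = 14; EF_D = 14+14 = 28
ES_E = max(EF_B=19, EF_D=28) = 28; EF_E = 28+11 = 39
Expected project duration μ = 39 days. Critical path: A → C → D → E.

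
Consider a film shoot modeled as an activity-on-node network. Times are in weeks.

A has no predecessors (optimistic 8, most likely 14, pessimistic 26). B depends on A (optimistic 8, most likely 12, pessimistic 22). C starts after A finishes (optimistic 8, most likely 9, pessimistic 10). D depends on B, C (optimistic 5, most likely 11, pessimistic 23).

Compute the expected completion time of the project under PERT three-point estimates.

te_A = (8 + 4·14 + 26)/6 = 90/6 = 15
te_B = (8 + 4·12 + 22)/6 = 78/6 = 13
te_C = (8 + 4·9 + 10)/6 = 54/6 = 9
te_D = (5 + 4·11 + 23)/6 = 72/6 = 12

Forward pass:
ES_A = 0; EF_A = 15
ES_B = 15; EF_B = 15+13 = 28
ES_C = 15; EF_C = 15+9 = 24
ES_D = max(EF_B=28, EF_C=24) = 28; EF_D = 28+12 = 40
Expected project duration μ = 40 weeks. Critical path: A → B → D.

40 weeks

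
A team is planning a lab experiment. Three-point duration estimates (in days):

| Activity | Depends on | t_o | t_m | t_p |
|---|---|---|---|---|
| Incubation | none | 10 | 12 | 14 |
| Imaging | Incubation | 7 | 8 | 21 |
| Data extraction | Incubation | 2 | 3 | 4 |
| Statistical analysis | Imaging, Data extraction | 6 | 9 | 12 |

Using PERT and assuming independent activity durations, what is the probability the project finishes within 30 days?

0.352

te_Incubation = (10 + 4·12 + 14)/6 = 72/6 = 12; σ²_Incubation = ((14−10)/6)² = 0.444
te_Imaging = (7 + 4·8 + 21)/6 = 60/6 = 10; σ²_Imaging = ((21−7)/6)² = 5.444
te_Data extraction = (2 + 4·3 + 4)/6 = 18/6 = 3; σ²_Data extraction = ((4−2)/6)² = 0.111
te_Statistical analysis = (6 + 4·9 + 12)/6 = 54/6 = 9; σ²_Statistical analysis = ((12−6)/6)² = 1.000

Forward pass:
ES_Incubation = 0; EF_Incubation = 12
ES_Imaging = 12; EF_Imaging = 12+10 = 22
ES_Data extraction = 12; EF_Data extraction = 12+3 = 15
ES_Statistical analysis = max(EF_Imaging=22, EF_Data extraction=15) = 22; EF_Statistical analysis = 22+9 = 31
Expected project duration μ = 31 days. Critical path: Incubation → Imaging → Statistical analysis.

Variance along critical path = 0.444 + 5.444 + 1.000 = 6.889; σ = √6.889 = 2.625 days.
Z = (30 − 31) / 2.625 = -0.381
P(T ≤ 30) = Φ(-0.381) ≈ 0.352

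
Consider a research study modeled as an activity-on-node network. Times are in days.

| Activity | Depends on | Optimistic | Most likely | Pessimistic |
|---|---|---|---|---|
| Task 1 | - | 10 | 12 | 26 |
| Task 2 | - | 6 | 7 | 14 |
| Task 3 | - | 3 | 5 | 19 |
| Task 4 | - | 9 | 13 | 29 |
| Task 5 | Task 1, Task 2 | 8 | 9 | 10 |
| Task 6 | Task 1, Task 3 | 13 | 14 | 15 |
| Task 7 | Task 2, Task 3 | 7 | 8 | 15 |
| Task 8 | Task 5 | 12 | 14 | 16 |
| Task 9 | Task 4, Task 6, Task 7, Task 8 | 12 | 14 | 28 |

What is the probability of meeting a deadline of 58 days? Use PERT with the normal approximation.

te_Task 1 = (10 + 4·12 + 26)/6 = 84/6 = 14; σ²_Task 1 = ((26−10)/6)² = 7.111
te_Task 2 = (6 + 4·7 + 14)/6 = 48/6 = 8; σ²_Task 2 = ((14−6)/6)² = 1.778
te_Task 3 = (3 + 4·5 + 19)/6 = 42/6 = 7; σ²_Task 3 = ((19−3)/6)² = 7.111
te_Task 4 = (9 + 4·13 + 29)/6 = 90/6 = 15; σ²_Task 4 = ((29−9)/6)² = 11.111
te_Task 5 = (8 + 4·9 + 10)/6 = 54/6 = 9; σ²_Task 5 = ((10−8)/6)² = 0.111
te_Task 6 = (13 + 4·14 + 15)/6 = 84/6 = 14; σ²_Task 6 = ((15−13)/6)² = 0.111
te_Task 7 = (7 + 4·8 + 15)/6 = 54/6 = 9; σ²_Task 7 = ((15−7)/6)² = 1.778
te_Task 8 = (12 + 4·14 + 16)/6 = 84/6 = 14; σ²_Task 8 = ((16−12)/6)² = 0.444
te_Task 9 = (12 + 4·14 + 28)/6 = 96/6 = 16; σ²_Task 9 = ((28−12)/6)² = 7.111

Forward pass:
ES_Task 1 = 0; EF_Task 1 = 14
ES_Task 2 = 0; EF_Task 2 = 8
ES_Task 3 = 0; EF_Task 3 = 7
ES_Task 4 = 0; EF_Task 4 = 15
ES_Task 5 = max(EF_Task 1=14, EF_Task 2=8) = 14; EF_Task 5 = 14+9 = 23
ES_Task 6 = max(EF_Task 1=14, EF_Task 3=7) = 14; EF_Task 6 = 14+14 = 28
ES_Task 7 = max(EF_Task 2=8, EF_Task 3=7) = 8; EF_Task 7 = 8+9 = 17
ES_Task 8 = 23; EF_Task 8 = 23+14 = 37
ES_Task 9 = max(EF_Task 4=15, EF_Task 6=28, EF_Task 7=17, EF_Task 8=37) = 37; EF_Task 9 = 37+16 = 53
Expected project duration μ = 53 days. Critical path: Task 1 → Task 5 → Task 8 → Task 9.

Variance along critical path = 7.111 + 0.111 + 0.444 + 7.111 = 14.778; σ = √14.778 = 3.844 days.
Z = (58 − 53) / 3.844 = 1.301
P(T ≤ 58) = Φ(1.301) ≈ 0.903

0.903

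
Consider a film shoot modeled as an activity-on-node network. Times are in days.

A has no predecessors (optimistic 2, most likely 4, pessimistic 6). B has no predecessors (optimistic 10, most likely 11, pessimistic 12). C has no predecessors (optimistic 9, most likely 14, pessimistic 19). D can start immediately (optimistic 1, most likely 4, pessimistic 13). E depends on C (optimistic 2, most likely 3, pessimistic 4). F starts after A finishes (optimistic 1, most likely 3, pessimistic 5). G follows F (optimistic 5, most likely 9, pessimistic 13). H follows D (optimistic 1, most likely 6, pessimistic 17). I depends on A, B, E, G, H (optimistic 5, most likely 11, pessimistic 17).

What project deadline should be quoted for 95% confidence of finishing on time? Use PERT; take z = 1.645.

32.3 days

te_A = (2 + 4·4 + 6)/6 = 24/6 = 4; σ²_A = ((6−2)/6)² = 0.444
te_B = (10 + 4·11 + 12)/6 = 66/6 = 11; σ²_B = ((12−10)/6)² = 0.111
te_C = (9 + 4·14 + 19)/6 = 84/6 = 14; σ²_C = ((19−9)/6)² = 2.778
te_D = (1 + 4·4 + 13)/6 = 30/6 = 5; σ²_D = ((13−1)/6)² = 4.000
te_E = (2 + 4·3 + 4)/6 = 18/6 = 3; σ²_E = ((4−2)/6)² = 0.111
te_F = (1 + 4·3 + 5)/6 = 18/6 = 3; σ²_F = ((5−1)/6)² = 0.444
te_G = (5 + 4·9 + 13)/6 = 54/6 = 9; σ²_G = ((13−5)/6)² = 1.778
te_H = (1 + 4·6 + 17)/6 = 42/6 = 7; σ²_H = ((17−1)/6)² = 7.111
te_I = (5 + 4·11 + 17)/6 = 66/6 = 11; σ²_I = ((17−5)/6)² = 4.000

Forward pass:
ES_A = 0; EF_A = 4
ES_B = 0; EF_B = 11
ES_C = 0; EF_C = 14
ES_D = 0; EF_D = 5
ES_E = 14; EF_E = 14+3 = 17
ES_F = 4; EF_F = 4+3 = 7
ES_G = 7; EF_G = 7+9 = 16
ES_H = 5; EF_H = 5+7 = 12
ES_I = max(EF_A=4, EF_B=11, EF_E=17, EF_G=16, EF_H=12) = 17; EF_I = 17+11 = 28
Expected project duration μ = 28 days. Critical path: C → E → I.

Variance along critical path = 2.778 + 0.111 + 4.000 = 6.889; σ = 2.625 days.
D = μ + z·σ = 28 + 1.645·2.625 = 32.3 days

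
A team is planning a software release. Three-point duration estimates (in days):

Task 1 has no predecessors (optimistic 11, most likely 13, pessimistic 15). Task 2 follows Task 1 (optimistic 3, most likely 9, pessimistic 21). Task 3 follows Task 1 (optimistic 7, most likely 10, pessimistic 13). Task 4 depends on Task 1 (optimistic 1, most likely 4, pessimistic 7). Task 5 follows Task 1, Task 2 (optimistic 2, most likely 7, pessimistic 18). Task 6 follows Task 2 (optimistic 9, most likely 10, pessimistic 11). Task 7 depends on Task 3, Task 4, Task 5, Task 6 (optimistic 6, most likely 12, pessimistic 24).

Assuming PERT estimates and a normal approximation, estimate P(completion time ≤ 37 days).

te_Task 1 = (11 + 4·13 + 15)/6 = 78/6 = 13; σ²_Task 1 = ((15−11)/6)² = 0.444
te_Task 2 = (3 + 4·9 + 21)/6 = 60/6 = 10; σ²_Task 2 = ((21−3)/6)² = 9.000
te_Task 3 = (7 + 4·10 + 13)/6 = 60/6 = 10; σ²_Task 3 = ((13−7)/6)² = 1.000
te_Task 4 = (1 + 4·4 + 7)/6 = 24/6 = 4; σ²_Task 4 = ((7−1)/6)² = 1.000
te_Task 5 = (2 + 4·7 + 18)/6 = 48/6 = 8; σ²_Task 5 = ((18−2)/6)² = 7.111
te_Task 6 = (9 + 4·10 + 11)/6 = 60/6 = 10; σ²_Task 6 = ((11−9)/6)² = 0.111
te_Task 7 = (6 + 4·12 + 24)/6 = 78/6 = 13; σ²_Task 7 = ((24−6)/6)² = 9.000

Forward pass:
ES_Task 1 = 0; EF_Task 1 = 13
ES_Task 2 = 13; EF_Task 2 = 13+10 = 23
ES_Task 3 = 13; EF_Task 3 = 13+10 = 23
ES_Task 4 = 13; EF_Task 4 = 13+4 = 17
ES_Task 5 = max(EF_Task 1=13, EF_Task 2=23) = 23; EF_Task 5 = 23+8 = 31
ES_Task 6 = 23; EF_Task 6 = 23+10 = 33
ES_Task 7 = max(EF_Task 3=23, EF_Task 4=17, EF_Task 5=31, EF_Task 6=33) = 33; EF_Task 7 = 33+13 = 46
Expected project duration μ = 46 days. Critical path: Task 1 → Task 2 → Task 6 → Task 7.

Variance along critical path = 0.444 + 9.000 + 0.111 + 9.000 = 18.556; σ = √18.556 = 4.308 days.
Z = (37 − 46) / 4.308 = -2.089
P(T ≤ 37) = Φ(-2.089) ≈ 0.018

0.018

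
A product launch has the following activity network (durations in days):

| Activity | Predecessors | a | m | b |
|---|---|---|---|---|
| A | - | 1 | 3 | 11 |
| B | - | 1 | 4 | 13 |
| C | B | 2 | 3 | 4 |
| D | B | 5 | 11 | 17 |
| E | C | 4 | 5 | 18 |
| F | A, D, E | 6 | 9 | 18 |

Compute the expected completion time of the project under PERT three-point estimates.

te_A = (1 + 4·3 + 11)/6 = 24/6 = 4
te_B = (1 + 4·4 + 13)/6 = 30/6 = 5
te_C = (2 + 4·3 + 4)/6 = 18/6 = 3
te_D = (5 + 4·11 + 17)/6 = 66/6 = 11
te_E = (4 + 4·5 + 18)/6 = 42/6 = 7
te_F = (6 + 4·9 + 18)/6 = 60/6 = 10

Forward pass:
ES_A = 0; EF_A = 4
ES_B = 0; EF_B = 5
ES_C = 5; EF_C = 5+3 = 8
ES_D = 5; EF_D = 5+11 = 16
ES_E = 8; EF_E = 8+7 = 15
ES_F = max(EF_A=4, EF_D=16, EF_E=15) = 16; EF_F = 16+10 = 26
Expected project duration μ = 26 days. Critical path: B → D → F.

26 days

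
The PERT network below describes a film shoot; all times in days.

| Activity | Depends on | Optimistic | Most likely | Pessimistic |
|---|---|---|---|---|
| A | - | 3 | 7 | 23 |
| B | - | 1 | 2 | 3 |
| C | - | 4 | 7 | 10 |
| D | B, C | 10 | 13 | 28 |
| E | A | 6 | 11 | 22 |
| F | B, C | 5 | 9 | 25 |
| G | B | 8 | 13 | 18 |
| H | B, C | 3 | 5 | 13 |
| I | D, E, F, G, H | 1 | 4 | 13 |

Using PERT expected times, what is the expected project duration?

te_A = (3 + 4·7 + 23)/6 = 54/6 = 9
te_B = (1 + 4·2 + 3)/6 = 12/6 = 2
te_C = (4 + 4·7 + 10)/6 = 42/6 = 7
te_D = (10 + 4·13 + 28)/6 = 90/6 = 15
te_E = (6 + 4·11 + 22)/6 = 72/6 = 12
te_F = (5 + 4·9 + 25)/6 = 66/6 = 11
te_G = (8 + 4·13 + 18)/6 = 78/6 = 13
te_H = (3 + 4·5 + 13)/6 = 36/6 = 6
te_I = (1 + 4·4 + 13)/6 = 30/6 = 5

Forward pass:
ES_A = 0; EF_A = 9
ES_B = 0; EF_B = 2
ES_C = 0; EF_C = 7
ES_D = max(EF_B=2, EF_C=7) = 7; EF_D = 7+15 = 22
ES_E = 9; EF_E = 9+12 = 21
ES_F = max(EF_B=2, EF_C=7) = 7; EF_F = 7+11 = 18
ES_G = 2; EF_G = 2+13 = 15
ES_H = max(EF_B=2, EF_C=7) = 7; EF_H = 7+6 = 13
ES_I = max(EF_D=22, EF_E=21, EF_F=18, EF_G=15, EF_H=13) = 22; EF_I = 22+5 = 27
Expected project duration μ = 27 days. Critical path: C → D → I.

27 days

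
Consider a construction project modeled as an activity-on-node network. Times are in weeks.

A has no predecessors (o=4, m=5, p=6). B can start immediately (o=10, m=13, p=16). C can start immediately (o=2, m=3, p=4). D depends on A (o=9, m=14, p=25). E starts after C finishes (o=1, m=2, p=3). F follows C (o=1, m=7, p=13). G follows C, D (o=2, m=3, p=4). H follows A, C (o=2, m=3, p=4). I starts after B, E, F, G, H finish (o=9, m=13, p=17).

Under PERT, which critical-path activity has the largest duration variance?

D

te_A = (4 + 4·5 + 6)/6 = 30/6 = 5; σ²_A = ((6−4)/6)² = 0.111
te_B = (10 + 4·13 + 16)/6 = 78/6 = 13; σ²_B = ((16−10)/6)² = 1.000
te_C = (2 + 4·3 + 4)/6 = 18/6 = 3; σ²_C = ((4−2)/6)² = 0.111
te_D = (9 + 4·14 + 25)/6 = 90/6 = 15; σ²_D = ((25−9)/6)² = 7.111
te_E = (1 + 4·2 + 3)/6 = 12/6 = 2; σ²_E = ((3−1)/6)² = 0.111
te_F = (1 + 4·7 + 13)/6 = 42/6 = 7; σ²_F = ((13−1)/6)² = 4.000
te_G = (2 + 4·3 + 4)/6 = 18/6 = 3; σ²_G = ((4−2)/6)² = 0.111
te_H = (2 + 4·3 + 4)/6 = 18/6 = 3; σ²_H = ((4−2)/6)² = 0.111
te_I = (9 + 4·13 + 17)/6 = 78/6 = 13; σ²_I = ((17−9)/6)² = 1.778

Forward pass:
ES_A = 0; EF_A = 5
ES_B = 0; EF_B = 13
ES_C = 0; EF_C = 3
ES_D = 5; EF_D = 5+15 = 20
ES_E = 3; EF_E = 3+2 = 5
ES_F = 3; EF_F = 3+7 = 10
ES_G = max(EF_C=3, EF_D=20) = 20; EF_G = 20+3 = 23
ES_H = max(EF_A=5, EF_C=3) = 5; EF_H = 5+3 = 8
ES_I = max(EF_B=13, EF_E=5, EF_F=10, EF_G=23, EF_H=8) = 23; EF_I = 23+13 = 36
Expected project duration μ = 36 weeks. Critical path: A → D → G → I.

Variances on critical path: σ²_A=0.111, σ²_D=7.111, σ²_G=0.111, σ²_I=1.778.
Largest is σ²_D = 7.111.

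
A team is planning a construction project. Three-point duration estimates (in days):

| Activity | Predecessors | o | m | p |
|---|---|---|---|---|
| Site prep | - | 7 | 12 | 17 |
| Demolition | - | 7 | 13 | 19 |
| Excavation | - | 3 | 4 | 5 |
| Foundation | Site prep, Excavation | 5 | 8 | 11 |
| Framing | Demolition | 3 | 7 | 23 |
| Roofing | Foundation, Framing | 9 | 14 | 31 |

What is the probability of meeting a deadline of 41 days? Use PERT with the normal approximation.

0.713

te_Site prep = (7 + 4·12 + 17)/6 = 72/6 = 12; σ²_Site prep = ((17−7)/6)² = 2.778
te_Demolition = (7 + 4·13 + 19)/6 = 78/6 = 13; σ²_Demolition = ((19−7)/6)² = 4.000
te_Excavation = (3 + 4·4 + 5)/6 = 24/6 = 4; σ²_Excavation = ((5−3)/6)² = 0.111
te_Foundation = (5 + 4·8 + 11)/6 = 48/6 = 8; σ²_Foundation = ((11−5)/6)² = 1.000
te_Framing = (3 + 4·7 + 23)/6 = 54/6 = 9; σ²_Framing = ((23−3)/6)² = 11.111
te_Roofing = (9 + 4·14 + 31)/6 = 96/6 = 16; σ²_Roofing = ((31−9)/6)² = 13.444

Forward pass:
ES_Site prep = 0; EF_Site prep = 12
ES_Demolition = 0; EF_Demolition = 13
ES_Excavation = 0; EF_Excavation = 4
ES_Foundation = max(EF_Site prep=12, EF_Excavation=4) = 12; EF_Foundation = 12+8 = 20
ES_Framing = 13; EF_Framing = 13+9 = 22
ES_Roofing = max(EF_Foundation=20, EF_Framing=22) = 22; EF_Roofing = 22+16 = 38
Expected project duration μ = 38 days. Critical path: Demolition → Framing → Roofing.

Variance along critical path = 4.000 + 11.111 + 13.444 = 28.556; σ = √28.556 = 5.344 days.
Z = (41 − 38) / 5.344 = 0.561
P(T ≤ 41) = Φ(0.561) ≈ 0.713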